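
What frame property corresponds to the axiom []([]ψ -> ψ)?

Shift-reflexivity

This schema is the T□ axiom.
It corresponds to shift-reflexivity: forall x forall y (Rxy -> Ryy).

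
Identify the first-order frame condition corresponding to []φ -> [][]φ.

Suppose □φ→□□φ is valid. Take Rxy, Ryz and set V(φ)={w : Rxw}. Then □φ at x, so □□φ at x, so □φ at y, so φ at z, i.e. Rxz.
Conversely, on a frame with transitivity the schema holds at every world under every valuation.
So the correspondent is transitivity.

transitivity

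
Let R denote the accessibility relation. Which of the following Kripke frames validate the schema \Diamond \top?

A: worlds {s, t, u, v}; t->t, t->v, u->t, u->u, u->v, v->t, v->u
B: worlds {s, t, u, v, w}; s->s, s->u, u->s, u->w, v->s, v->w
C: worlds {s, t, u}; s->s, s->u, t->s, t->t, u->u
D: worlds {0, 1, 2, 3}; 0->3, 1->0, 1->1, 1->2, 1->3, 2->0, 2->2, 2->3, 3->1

C, D

This is the axiom for seriality; its first-order frame correspondent is \forall x \exists y Rxy.
A: fails — world s has no successor.
B: fails — world t has no successor.
C: ✓.
D: ✓.
Valid on: C, D.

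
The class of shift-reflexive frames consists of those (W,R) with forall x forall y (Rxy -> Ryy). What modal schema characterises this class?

This is shift-reflexivity; the standard corresponding axiom is T□: □(□p → p).
Suppose □(□p→p) is valid. Take Rxy and set V(p)={w : Ryw}. Then at y, □p holds; since □(□p→p) at x, □p→p at y, so p at y, i.e. Ryy.

□(□p → p)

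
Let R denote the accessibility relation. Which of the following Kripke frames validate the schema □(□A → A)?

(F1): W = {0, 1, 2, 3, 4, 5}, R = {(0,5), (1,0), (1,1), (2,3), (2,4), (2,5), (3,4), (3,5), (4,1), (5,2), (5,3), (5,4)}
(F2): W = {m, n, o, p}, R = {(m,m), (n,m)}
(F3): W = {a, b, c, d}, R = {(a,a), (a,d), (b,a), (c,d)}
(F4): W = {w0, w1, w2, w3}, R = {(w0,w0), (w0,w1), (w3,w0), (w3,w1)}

(F2)

The schema corresponds to shift-reflexivity: ∀x ∀y (Rxy → Ryy).
(F1): fails — R10 but not R00.
(F2): ✓.
(F3): fails — Rad but not Rdd.
(F4): fails — Rw0w1 but not Rw1w1.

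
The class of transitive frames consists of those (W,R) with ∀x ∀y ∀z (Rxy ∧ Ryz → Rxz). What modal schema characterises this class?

A defining formula is □q → □□q (the 4 axiom).
Suppose □q→□□q is valid. Take Rxy, Ryz and set V(q)={w : Rxw}. Then □q at x, so □□q at x, so □q at y, so q at z, i.e. Rxz.

□q → □□q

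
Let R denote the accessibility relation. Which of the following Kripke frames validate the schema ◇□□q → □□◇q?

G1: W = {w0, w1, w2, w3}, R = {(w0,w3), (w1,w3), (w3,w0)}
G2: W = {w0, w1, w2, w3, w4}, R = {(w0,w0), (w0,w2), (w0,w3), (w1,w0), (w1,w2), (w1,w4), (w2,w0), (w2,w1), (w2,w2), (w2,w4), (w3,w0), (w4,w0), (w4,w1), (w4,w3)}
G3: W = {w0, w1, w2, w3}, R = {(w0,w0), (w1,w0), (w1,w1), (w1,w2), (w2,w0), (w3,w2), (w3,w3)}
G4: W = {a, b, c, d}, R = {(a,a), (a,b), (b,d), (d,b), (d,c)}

G1, G2

This is the axiom for a generalized confluence (Geach) condition; its first-order frame correspondent is ∀x ∀y ∀z ((xRy ∧ xR²z) → ∃w (yR²w ∧ zRw)).
G1: holds.
G2: holds.
G3: fails — w3Rw2, w3R²w3 but no w with w2R²w and w3Rw.
G4: fails — aRb, aR²b but no w with bR²w and bRw.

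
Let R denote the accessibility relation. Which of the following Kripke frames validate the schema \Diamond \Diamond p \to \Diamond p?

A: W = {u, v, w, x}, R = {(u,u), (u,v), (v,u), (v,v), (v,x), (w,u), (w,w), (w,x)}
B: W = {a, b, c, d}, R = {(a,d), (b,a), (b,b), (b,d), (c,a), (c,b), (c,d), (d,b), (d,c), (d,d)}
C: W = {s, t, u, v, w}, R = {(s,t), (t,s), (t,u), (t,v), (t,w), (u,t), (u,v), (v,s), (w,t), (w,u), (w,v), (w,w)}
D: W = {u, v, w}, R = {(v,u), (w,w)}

D

This is the axiom for transitivity; its first-order frame correspondent is \forall x \forall y \forall z (Rxy \wedge Ryz \to Rxz).
A: fails — Ruv and Rvx but not Rux.
B: fails — Rcd and Rdc but not Rcc.
C: fails — Ruv and Rvs but not Rus.
D: holds.
Valid on: D.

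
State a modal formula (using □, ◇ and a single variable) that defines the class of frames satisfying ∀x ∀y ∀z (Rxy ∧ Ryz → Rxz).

The condition is transitivity. The 4 schema □q → □□q defines it.

□q → □□q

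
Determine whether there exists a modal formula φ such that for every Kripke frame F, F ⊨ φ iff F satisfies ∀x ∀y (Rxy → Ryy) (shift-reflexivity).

The condition is shift-reflexivity. A defining modal formula is □(□r → r).

Yes, by □(□r → r)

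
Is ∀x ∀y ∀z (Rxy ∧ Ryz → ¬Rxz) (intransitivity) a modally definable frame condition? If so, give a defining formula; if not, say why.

Modal frame validity is preserved under surjective bounded morphisms.
The 5-cycle (worlds a,b,c,d,e with a→b→c→d→e→a) is intransitive. Mapping every world to a single reflexive point • is a surjective bounded morphism; the reflexive point is not intransitive (R••∧R•• but R••).
So the class is not modally definable.

No — not modally definable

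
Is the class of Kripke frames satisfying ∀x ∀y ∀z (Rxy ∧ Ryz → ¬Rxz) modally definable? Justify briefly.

If a class were modally definable it would be closed under surjective bounded morphisms (Goldblatt–Thomason).
The 5-cycle (worlds 0,1,2,3,4 with 0→1→2→3→4→0) is intransitive. Mapping every world to a single reflexive point • is a surjective bounded morphism; the reflexive point is not intransitive (R••∧R•• but R••).
So no modal formula (or set of formulas) defines exactly the intransitive frames.

No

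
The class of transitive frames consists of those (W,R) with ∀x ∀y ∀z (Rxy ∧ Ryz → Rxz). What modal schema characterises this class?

This is transitivity; the standard corresponding axiom is 4: □r → □□r.
Suppose □r→□□r is valid. Take Rxy, Ryz and set V(r)={w : Rxw}. Then □r at x, so □□r at x, so □r at y, so r at z, i.e. Rxz.

□r → □□r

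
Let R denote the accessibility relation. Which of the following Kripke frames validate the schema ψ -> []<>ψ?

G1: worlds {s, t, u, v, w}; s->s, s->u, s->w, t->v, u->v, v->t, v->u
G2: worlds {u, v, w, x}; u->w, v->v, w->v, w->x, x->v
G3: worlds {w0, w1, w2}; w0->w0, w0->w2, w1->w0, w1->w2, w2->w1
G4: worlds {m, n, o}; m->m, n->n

The schema corresponds to symmetry: forall x forall y (Rxy -> Ryx).
G1: fails — Rsw but not Rws.
G2: fails — Ruw but not Rwu.
G3: fails — Rw1w0 but not Rw0w1.
G4: holds.

G4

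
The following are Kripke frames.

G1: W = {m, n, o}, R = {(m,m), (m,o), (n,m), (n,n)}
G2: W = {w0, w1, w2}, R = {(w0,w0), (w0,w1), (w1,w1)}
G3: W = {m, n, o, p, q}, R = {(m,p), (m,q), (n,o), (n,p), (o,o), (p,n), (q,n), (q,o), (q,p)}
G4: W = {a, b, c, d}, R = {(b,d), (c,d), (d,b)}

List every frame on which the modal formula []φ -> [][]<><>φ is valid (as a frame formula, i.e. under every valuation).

This is the axiom for a generalized confluence (Geach) condition; its first-order frame correspondent is forall x forall z (x R^2 z -> exists w (xRw & z R^2 w)).
G1: fails — mR²o but no w with mRw and oR²w.
G2: satisfies the condition.
G3: fails — mR²n but no w with mRw and nR²w.
G4: fails — bR²b but no w with bRw and bR²w.
Valid on: G2.

G2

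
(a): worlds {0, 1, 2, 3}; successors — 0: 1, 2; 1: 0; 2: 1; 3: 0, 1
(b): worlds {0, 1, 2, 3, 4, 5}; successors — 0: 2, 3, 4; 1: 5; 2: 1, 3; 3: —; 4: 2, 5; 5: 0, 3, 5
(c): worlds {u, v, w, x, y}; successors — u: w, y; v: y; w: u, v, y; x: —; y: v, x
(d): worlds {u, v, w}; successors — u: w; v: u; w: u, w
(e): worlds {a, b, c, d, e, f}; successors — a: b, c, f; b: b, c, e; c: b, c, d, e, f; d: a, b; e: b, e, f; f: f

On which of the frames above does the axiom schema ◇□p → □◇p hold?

(d)

This is the axiom for convergence; its first-order frame correspondent is ∀x ∀y ∀z (Rxy ∧ Rxz → ∃w (Ryw ∧ Rzw)).
(a): fails — R02 and R01 but 2 and 1 have no common successor.
(b): fails — R02 and R04 but 2 and 4 have no common successor.
(c): fails — Rwu and Rwy but u and y have no common successor.
(d): satisfies the condition.
(e): fails — Rab and Raf but b and f have no common successor.
Valid on: (d).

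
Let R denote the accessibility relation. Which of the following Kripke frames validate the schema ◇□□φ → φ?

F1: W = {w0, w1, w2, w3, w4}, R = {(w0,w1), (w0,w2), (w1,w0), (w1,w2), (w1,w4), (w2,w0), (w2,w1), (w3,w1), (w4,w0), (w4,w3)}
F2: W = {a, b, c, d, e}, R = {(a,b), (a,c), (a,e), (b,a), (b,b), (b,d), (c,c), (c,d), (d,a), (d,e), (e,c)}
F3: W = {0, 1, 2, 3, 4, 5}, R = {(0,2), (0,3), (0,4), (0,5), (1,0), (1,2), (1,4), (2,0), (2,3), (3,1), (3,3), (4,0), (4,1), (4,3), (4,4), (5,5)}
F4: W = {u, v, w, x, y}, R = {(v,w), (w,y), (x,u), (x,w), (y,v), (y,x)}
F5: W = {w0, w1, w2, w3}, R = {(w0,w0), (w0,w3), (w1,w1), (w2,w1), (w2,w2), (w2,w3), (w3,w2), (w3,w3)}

The schema corresponds to a generalized confluence (Geach) condition: ∀x ∀y (xRy → ∃w (yR²w ∧ x = w)).
F1: holds.
F2: fails — aRe but no w with eR²w and a=w.
F3: fails — 0R2 but no w with 2R²w and 0=w.
F4: fails — xRu but no t with uR²t and x=t.
F5: fails — w0Rw3 but no w with w3R²w and w0=w.
Valid on: F1.

F1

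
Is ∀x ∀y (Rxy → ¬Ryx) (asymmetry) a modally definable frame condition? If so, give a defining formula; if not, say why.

If a class were modally definable it would be closed under surjective bounded morphisms (Goldblatt–Thomason).
The 4-cycle (worlds w0,w1,w2,w3 with w0→w1→w2→w3→w0) is asymmetric. Mapping every world to a single reflexive point • is a surjective bounded morphism, and the reflexive point is not asymmetric (R•• but asymmetry requires ¬R••).
So no modal formula (or set of formulas) defines exactly the asymmetric frames.

Not definable by any modal formula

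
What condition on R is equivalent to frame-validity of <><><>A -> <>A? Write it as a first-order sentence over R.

This is a Sahlqvist (Geach-type) schema ◇^3□^0A → □^0◇^1A.
First-order correspondent: forall x forall y (x R^3 y -> exists w (y = w & xRw)).

forall x forall y (x R^3 y -> exists w (y = w & xRw))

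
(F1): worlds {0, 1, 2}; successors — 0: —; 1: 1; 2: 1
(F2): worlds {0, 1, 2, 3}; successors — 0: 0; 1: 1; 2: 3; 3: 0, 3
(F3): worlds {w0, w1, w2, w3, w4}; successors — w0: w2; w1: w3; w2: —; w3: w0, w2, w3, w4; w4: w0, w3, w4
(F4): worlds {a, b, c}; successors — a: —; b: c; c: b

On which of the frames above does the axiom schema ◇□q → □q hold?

Frame correspondent (Sahlqvist): ∀x ∀y ∀z (Rxy ∧ Rxz → Ryz) — i.e. the Euclidean property.
(F1): satisfies the condition.
(F2): fails — R30 and R33 but not R03.
(F3): fails — Rw0w2 and Rw0w2 but not Rw2w2.
(F4): fails — Rbc and Rbc but not Rcc.

(F1)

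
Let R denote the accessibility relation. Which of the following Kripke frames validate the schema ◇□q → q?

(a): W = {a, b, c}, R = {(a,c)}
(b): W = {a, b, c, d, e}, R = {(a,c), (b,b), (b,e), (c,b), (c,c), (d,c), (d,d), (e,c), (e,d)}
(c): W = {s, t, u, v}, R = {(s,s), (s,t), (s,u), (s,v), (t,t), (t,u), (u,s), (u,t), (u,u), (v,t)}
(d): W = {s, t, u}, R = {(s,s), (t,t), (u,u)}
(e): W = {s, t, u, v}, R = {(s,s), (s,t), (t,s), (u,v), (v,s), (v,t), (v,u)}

(d)

Frame correspondent (Sahlqvist): ∀x ∀y (Rxy → Ryx) — i.e. symmetry.
(a): fails — Rac but not Rca.
(b): fails — Rdc but not Rcd.
(c): fails — Rvt but not Rtv.
(d): condition met.
(e): fails — Rvt but not Rtv.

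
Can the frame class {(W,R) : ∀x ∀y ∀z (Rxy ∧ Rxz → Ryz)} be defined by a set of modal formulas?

Yes: it is the Euclidean property, defined by the 5 schema ◇p → □◇p.

Definable; ◇p → □◇p defines it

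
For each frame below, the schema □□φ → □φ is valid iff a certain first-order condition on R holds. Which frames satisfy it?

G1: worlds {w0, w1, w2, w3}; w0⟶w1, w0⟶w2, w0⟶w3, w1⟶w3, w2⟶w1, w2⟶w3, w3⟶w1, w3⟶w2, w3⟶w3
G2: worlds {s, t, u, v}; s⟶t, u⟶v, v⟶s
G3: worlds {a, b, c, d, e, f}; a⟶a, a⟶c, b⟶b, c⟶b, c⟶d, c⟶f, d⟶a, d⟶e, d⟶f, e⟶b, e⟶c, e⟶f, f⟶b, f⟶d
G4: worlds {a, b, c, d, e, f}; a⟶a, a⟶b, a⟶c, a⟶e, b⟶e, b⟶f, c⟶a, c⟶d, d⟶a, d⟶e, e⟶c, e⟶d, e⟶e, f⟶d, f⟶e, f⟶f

G1

Frame correspondent (Sahlqvist): ∀x ∀y (Rxy → ∃z (Rxz ∧ Rzy)) — i.e. density.
G1: ✓.
G2: fails — Ruv but no z with Ruz and Rzv.
G3: fails — Rde but no z with Rdz and Rze.
G4: fails — Rcd but no z with Rcz and Rzd.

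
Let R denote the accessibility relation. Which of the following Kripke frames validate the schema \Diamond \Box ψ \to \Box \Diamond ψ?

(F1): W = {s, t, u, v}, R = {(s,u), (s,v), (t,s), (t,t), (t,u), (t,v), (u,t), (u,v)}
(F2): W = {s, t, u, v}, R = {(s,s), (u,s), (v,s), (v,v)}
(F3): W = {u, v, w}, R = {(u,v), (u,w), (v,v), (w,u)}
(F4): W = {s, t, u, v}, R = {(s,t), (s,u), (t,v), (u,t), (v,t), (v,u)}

(F2)

Frame correspondent (Sahlqvist): \forall x \forall y \forall z (Rxy \wedge Rxz \to \exists w (Ryw \wedge Rzw)) — i.e. convergence.
(F1): fails — Rsv and Rsv but v and v have no common successor.
(F2): satisfies the condition.
(F3): fails — Ruv and Ruw but v and w have no common successor.
(F4): fails — Rsu and Rst but u and t have no common successor.
Valid on: (F2).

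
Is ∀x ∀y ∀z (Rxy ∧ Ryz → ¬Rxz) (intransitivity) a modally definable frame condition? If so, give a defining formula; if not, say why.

No

Modal frame validity is preserved under surjective bounded morphisms.
The 3-cycle (worlds w0,w1,w2 with w0→w1→w2→w0) is intransitive. Mapping every world to a single reflexive point • is a surjective bounded morphism; the reflexive point is not intransitive (R••∧R•• but R••).
So the class is not modally definable.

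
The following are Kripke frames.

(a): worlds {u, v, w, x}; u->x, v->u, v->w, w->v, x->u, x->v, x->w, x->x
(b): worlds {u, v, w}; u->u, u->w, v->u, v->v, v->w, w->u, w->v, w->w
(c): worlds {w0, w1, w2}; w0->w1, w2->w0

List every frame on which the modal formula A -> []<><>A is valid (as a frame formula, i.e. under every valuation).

(b)

This is the axiom for a generalized confluence (Geach) condition; its first-order frame correspondent is forall x forall z (xRz -> exists w (x = w & z R^2 w)).
(a): fails — vRw but no t with v=t and wR²t.
(b): satisfies the condition.
(c): fails — w0Rw1 but no w with w0=w and w1R²w.
Valid on: (b).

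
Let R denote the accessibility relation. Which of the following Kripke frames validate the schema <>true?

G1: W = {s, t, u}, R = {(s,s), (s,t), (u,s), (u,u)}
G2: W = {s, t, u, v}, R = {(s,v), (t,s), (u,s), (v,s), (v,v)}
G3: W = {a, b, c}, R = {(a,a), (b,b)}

G2

This is the axiom for seriality; its first-order frame correspondent is forall x exists y Rxy.
G1: fails — world t has no successor.
G2: ✓.
G3: fails — world c has no successor.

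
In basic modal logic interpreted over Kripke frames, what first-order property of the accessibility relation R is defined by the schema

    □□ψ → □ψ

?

Suppose □□ψ→□ψ is valid. Take Rxy and set V(ψ)={w : xR²w}. Then □□ψ at x, so □ψ at x, so ψ at y, i.e. ∃z(Rxz∧Rzy).
Conversely, on a frame with density the schema holds at every world under every valuation.
So the correspondent is density.

Density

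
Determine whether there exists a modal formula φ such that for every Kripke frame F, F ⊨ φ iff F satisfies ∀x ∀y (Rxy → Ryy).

Yes: it is shift-reflexivity, defined by the T□ schema □(□q → q).
Suppose □(□q→q) is valid. Take Rxy and set V(q)={w : Ryw}. Then at y, □q holds; since □(□q→q) at x, □q→q at y, so q at y, i.e. Ryy.

Definable; □(□q → q) defines it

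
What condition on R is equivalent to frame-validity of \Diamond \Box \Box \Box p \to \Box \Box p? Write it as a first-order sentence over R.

This is a Sahlqvist (Geach-type) schema ◇^1□^3p → □^2◇^0p.
Minimal-valuation argument: fix x; take any y with xR^1y and any z with xR^2z. Set V(p) to the set of worlds R-reachable from y in exactly 3 steps. Then □^3p holds at y, so the antecedent holds at x; validity forces ◇^0p at z, giving a w with zR^0w and yR^3w.
First-order correspondent: \forall x \forall y \forall z ((xRy \wedge x R^2 z) \to \exists w (y R^3 w \wedge z = w)).

\forall x \forall y \forall z ((xRy \wedge x R^2 z) \to \exists w (y R^3 w \wedge z = w))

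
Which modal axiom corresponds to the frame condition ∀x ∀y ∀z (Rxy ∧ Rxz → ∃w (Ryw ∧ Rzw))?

This is convergence; the standard corresponding axiom is .2: ◇□q → □◇q.
Suppose ◇□q→□◇q is valid. Take Rxy, Rxz and set V(q)={w : Ryw}. Then □q at y so ◇□q at x, so □◇q at x, so ◇q at z, giving w with Rzw and Ryw.

◇□q → □◇q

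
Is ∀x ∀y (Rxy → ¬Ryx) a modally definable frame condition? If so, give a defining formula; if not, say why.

If a class were modally definable it would be closed under surjective bounded morphisms (Goldblatt–Thomason).
The 5-cycle (worlds w0,w1,w2,w3,w4 with w0→w1→w2→w3→w4→w0) is asymmetric. Mapping every world to a single reflexive point • is a surjective bounded morphism, and the reflexive point is not asymmetric (R•• but asymmetry requires ¬R••).
So no modal formula (or set of formulas) defines exactly the asymmetric frames.

Not definable by any modal formula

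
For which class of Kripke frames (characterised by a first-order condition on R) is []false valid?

□⊥ is valid iff no world has any successor (otherwise □⊥ fails at any world with one).
Conversely, on a frame with emptiness of R the schema holds at every world under every valuation.
So the correspondent is emptiness of R.

emptiness of R: forall x forall y ~Rxy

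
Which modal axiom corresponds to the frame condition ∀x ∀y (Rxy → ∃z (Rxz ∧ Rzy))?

The condition is density. The C4 schema □□r → □r defines it.
Suppose □□r→□r is valid. Take Rxy and set V(r)={w : xR²w}. Then □□r at x, so □r at x, so r at y, i.e. ∃z(Rxz∧Rzy).

□□r → □r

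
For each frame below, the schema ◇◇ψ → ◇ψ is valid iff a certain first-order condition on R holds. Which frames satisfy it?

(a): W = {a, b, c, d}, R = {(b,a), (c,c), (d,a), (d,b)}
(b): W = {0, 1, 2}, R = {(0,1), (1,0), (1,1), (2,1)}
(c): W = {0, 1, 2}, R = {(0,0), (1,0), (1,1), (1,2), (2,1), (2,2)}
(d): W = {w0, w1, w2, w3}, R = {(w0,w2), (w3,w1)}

Frame correspondent (Sahlqvist): ∀x ∀y ∀z (Rxy ∧ Ryz → Rxz) — i.e. transitivity.
(a): condition met.
(b): fails — R01 and R10 but not R00.
(c): fails — R21 and R10 but not R20.
(d): condition met.
Valid on: (a), (d).

(a), (d)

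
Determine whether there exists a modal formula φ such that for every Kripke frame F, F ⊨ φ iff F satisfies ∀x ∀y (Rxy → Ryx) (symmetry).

Yes: it is symmetry, defined by the B schema q → □◇q.
Suppose q→□◇q is valid. Take Rxy and set V(q)={x}. Then q at x, so □◇q at x, so ◇q at y, so some z with Ryz has q; z=x, i.e. Ryx.

Definable; q → □◇q defines it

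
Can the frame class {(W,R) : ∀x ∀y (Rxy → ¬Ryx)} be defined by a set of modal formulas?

If a class were modally definable it would be closed under surjective bounded morphisms (Goldblatt–Thomason).
The 4-cycle (worlds 0,1,2,3 with 0→1→2→3→0) is asymmetric. Mapping every world to a single reflexive point • is a surjective bounded morphism, and the reflexive point is not asymmetric (R•• but asymmetry requires ¬R••).
So the class is not modally definable.

No — not modally definable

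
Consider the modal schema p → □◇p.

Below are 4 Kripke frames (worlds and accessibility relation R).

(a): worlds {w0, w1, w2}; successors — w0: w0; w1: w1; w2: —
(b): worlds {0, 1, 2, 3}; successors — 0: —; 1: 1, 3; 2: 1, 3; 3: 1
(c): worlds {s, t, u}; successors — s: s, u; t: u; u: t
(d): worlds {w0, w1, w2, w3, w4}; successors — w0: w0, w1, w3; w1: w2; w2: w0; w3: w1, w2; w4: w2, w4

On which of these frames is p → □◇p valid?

(a)

The schema corresponds to symmetry: ∀x ∀y (Rxy → Ryx).
(a): holds.
(b): fails — R23 but not R32.
(c): fails — Rsu but not Rus.
(d): fails — Rw1w2 but not Rw2w1.
Valid on: (a).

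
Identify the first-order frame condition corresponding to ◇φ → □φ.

Suppose ◇φ→□φ is valid. Take Rxy, Rxz and set V(φ)={y}. Then ◇φ at x, so □φ at x, so φ at z, i.e. z=y.
Conversely, any frame satisfying ∀x ∀y ∀z (Rxy ∧ Rxz → y = z) validates the schema.
Frame condition: ∀x ∀y ∀z (Rxy ∧ Rxz → y = z).

partial functionality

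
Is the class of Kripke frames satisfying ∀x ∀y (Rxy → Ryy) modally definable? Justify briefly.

The condition is shift-reflexivity. A defining modal formula is □(□r → r).

Definable; □(□r → r) defines it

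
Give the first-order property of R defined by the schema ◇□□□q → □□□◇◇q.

This is a Sahlqvist (Geach-type) schema ◇^1□^3q → □^3◇^2q.
First-order correspondent: ∀x ∀y ∀z ((xRy ∧ xR³z) → ∃w (yR³w ∧ zR²w)).

∀x ∀y ∀z ((xRy ∧ xR³z) → ∃w (yR³w ∧ zR²w))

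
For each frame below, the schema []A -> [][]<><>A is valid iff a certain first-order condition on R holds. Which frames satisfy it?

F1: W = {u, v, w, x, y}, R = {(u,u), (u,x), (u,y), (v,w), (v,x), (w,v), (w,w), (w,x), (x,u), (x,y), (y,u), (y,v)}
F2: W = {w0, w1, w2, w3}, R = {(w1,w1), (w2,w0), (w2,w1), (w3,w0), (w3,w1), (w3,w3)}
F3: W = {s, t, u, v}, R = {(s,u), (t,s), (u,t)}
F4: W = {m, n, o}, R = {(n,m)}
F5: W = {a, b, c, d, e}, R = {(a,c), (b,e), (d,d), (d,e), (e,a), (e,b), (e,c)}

This is the axiom for a generalized confluence (Geach) condition; its first-order frame correspondent is forall x forall z (x R^2 z -> exists w (xRw & z R^2 w)).
F1: holds.
F2: fails — w3R²w0 but no w with w3Rw and w0R²w.
F3: holds.
F4: holds.
F5: fails — bR²a but no w with bRw and aR²w.
Valid on: F1, F3, F4.

F1, F3, F4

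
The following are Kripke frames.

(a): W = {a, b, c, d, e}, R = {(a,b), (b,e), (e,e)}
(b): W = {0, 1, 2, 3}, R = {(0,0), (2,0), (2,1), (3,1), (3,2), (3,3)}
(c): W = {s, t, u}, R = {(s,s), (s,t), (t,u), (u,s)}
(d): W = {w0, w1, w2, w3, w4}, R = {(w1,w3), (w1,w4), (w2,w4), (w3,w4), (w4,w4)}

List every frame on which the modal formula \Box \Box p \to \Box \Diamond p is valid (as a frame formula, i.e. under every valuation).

This is the axiom for a generalized confluence (Geach) condition; its first-order frame correspondent is \forall x \forall z (xRz \to \exists w (x R^2 w \wedge zRw)).
(a): ✓.
(b): fails — 2R1 but no w with 2R²w and 1Rw.
(c): ✓.
(d): ✓.

(a), (c), (d)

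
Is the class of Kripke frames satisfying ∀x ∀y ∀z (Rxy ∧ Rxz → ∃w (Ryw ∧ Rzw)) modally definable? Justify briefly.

This is a Sahlqvist condition; the .2 axiom ◇□q → □◇q defines it.
Suppose ◇□q→□◇q is valid. Take Rxy, Rxz and set V(q)={w : Ryw}. Then □q at y so ◇□q at x, so □◇q at x, so ◇q at z, giving w with Rzw and Ryw.

Yes — defined by ◇□q → □◇q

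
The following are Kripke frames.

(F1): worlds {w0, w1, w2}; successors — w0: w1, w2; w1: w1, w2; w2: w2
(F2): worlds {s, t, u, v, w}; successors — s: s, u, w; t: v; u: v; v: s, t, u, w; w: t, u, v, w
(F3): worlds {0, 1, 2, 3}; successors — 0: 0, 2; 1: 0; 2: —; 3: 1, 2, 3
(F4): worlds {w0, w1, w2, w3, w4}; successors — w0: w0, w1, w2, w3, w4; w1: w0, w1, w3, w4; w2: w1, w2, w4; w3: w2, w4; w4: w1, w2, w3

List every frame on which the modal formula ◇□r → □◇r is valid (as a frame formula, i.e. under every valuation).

(F1), (F4)

The schema corresponds to convergence: ∀x ∀y ∀z (Rxy ∧ Rxz → ∃w (Ryw ∧ Rzw)).
(F1): holds.
(F2): fails — Rsu and Rss but u and s have no common successor.
(F3): fails — R00 and R02 but 0 and 2 have no common successor.
(F4): holds.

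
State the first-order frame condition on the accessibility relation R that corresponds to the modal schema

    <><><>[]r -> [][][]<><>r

This is a Sahlqvist (Geach-type) schema ◇^3□^1r → □^3◇^2r.
First-order correspondent: forall x forall y forall z ((x R^3 y & x R^3 z) -> exists w (yRw & z R^2 w)).

forall x forall y forall z ((x R^3 y & x R^3 z) -> exists w (yRw & z R^2 w))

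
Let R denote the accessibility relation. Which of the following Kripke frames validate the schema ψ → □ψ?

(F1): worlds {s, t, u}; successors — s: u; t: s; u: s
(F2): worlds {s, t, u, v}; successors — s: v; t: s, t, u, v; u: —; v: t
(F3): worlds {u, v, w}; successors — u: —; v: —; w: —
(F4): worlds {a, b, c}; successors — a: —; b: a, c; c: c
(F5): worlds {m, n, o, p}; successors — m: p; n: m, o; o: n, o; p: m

This is the axiom for a generalized confluence (Geach) condition; its first-order frame correspondent is ∀x ∀z (xRz → ∃w (x = w ∧ z = w)).
(F1): fails — sRu but s ≠ u.
(F2): fails — sRv but s ≠ v.
(F3): holds.
(F4): fails — bRa but b ≠ a.
(F5): fails — mRp but m ≠ p.
Valid on: (F3).

(F3)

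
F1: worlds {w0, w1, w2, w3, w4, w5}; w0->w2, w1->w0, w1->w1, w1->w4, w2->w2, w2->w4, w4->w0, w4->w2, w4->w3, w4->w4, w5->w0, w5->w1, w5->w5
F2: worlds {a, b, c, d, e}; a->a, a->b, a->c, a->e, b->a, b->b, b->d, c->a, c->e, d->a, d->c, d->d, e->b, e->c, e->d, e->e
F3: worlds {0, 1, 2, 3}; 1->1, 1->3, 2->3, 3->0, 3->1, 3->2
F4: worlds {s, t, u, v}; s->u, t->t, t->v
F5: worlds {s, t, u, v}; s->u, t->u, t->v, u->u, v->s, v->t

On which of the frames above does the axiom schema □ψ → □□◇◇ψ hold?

Frame correspondent (Sahlqvist): ∀x ∀z (xR²z → ∃w (xRw ∧ zR²w)) — i.e. a generalized confluence (Geach) condition.
F1: fails — w1R²w3 but no w with w1Rw and w3R²w.
F2: holds.
F3: fails — 1R²0 but no w with 1Rw and 0R²w.
F4: fails — tR²v but no w with tRw and vR²w.
F5: fails — vR²u but no w with vRw and uR²w.

F2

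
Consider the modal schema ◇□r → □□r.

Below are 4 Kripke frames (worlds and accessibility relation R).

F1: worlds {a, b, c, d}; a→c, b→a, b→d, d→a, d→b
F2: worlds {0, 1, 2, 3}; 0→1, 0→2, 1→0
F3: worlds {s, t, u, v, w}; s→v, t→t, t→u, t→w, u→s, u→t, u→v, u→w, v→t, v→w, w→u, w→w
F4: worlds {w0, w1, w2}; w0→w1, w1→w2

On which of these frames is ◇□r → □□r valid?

F4

Frame correspondent (Sahlqvist): ∀x ∀y ∀z ((xRy ∧ xR²z) → ∃w (yRw ∧ z = w)) — i.e. a generalized confluence (Geach) condition.
F1: fails — bRa, bR²a but no w with aRw and a=w.
F2: fails — 0R2, 0R²0 but no w with 2Rw and 0=w.
F3: fails — tRt, tR²s but no w* with tRw* and s=w*.
F4: condition met.
Valid on: F4.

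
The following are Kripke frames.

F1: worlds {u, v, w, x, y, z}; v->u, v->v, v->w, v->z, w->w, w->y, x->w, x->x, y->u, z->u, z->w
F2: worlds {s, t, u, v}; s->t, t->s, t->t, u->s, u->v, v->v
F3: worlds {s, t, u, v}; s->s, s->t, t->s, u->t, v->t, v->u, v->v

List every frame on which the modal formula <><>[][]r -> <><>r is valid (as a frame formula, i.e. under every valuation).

This is the axiom for a generalized confluence (Geach) condition; its first-order frame correspondent is forall x forall y (x R^2 y -> exists w (y R^2 w & x R^2 w)).
F1: fails — vR²u but no t with uR²t and vR²t.
F2: condition met.
F3: condition met.

F2, F3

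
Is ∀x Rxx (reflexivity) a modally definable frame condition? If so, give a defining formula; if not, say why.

Yes: it is reflexivity, defined by the T schema □p → p.
Suppose □p→p is valid. At any x set V(p)={w : Rxw}. Then □p holds at x, so p holds at x, i.e. Rxx.

Yes — defined by □p → p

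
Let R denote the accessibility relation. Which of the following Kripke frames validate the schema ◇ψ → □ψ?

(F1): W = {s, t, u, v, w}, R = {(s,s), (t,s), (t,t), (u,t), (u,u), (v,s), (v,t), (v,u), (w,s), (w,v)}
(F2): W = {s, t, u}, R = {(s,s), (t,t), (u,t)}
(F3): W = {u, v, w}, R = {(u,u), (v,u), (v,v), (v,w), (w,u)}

(F2)

Frame correspondent (Sahlqvist): ∀x ∀y ∀z (Rxy ∧ Rxz → y = z) — i.e. partial functionality.
(F1): fails — t sees both s and t.
(F2): holds.
(F3): fails — v sees both u and v.
Valid on: (F2).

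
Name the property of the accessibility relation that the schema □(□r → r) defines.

shift-reflexivity: ∀x ∀y (Rxy → Ryy)

Suppose □(□r→r) is valid. Take Rxy and set V(r)={w : Ryw}. Then at y, □r holds; since □(□r→r) at x, □r→r at y, so r at y, i.e. Ryy.
Conversely, any frame satisfying ∀x ∀y (Rxy → Ryy) validates the schema.
So the correspondent is shift-reflexivity.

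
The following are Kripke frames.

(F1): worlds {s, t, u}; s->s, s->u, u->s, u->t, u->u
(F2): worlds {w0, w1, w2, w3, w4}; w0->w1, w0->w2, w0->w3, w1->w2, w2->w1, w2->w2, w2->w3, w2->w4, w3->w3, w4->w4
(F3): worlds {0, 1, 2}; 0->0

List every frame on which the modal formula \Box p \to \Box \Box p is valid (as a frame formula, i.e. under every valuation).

(F3)

This is the axiom for transitivity; its first-order frame correspondent is \forall x \forall y \forall z (Rxy \wedge Ryz \to Rxz).
(F1): fails — Rsu and Rut but not Rst.
(F2): fails — Rw1w2 and Rw2w4 but not Rw1w4.
(F3): condition met.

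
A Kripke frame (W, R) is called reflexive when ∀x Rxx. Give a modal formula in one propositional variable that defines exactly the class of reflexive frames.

□r → r

This is reflexivity; the standard corresponding axiom is T: □r → r.
Suppose □r→r is valid. At any x set V(r)={w : Rxw}. Then □r holds at x, so r holds at x, i.e. Rxx.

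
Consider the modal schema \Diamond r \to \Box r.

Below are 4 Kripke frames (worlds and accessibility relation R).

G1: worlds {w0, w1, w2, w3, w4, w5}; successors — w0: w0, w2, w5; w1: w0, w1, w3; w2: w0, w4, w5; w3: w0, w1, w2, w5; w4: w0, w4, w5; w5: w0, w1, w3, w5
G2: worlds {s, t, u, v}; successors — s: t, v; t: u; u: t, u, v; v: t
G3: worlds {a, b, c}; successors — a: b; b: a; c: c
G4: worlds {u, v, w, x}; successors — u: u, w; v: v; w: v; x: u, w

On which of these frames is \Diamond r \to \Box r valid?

This is the axiom for partial functionality; its first-order frame correspondent is \forall x \forall y \forall z (Rxy \wedge Rxz \to y = z).
G1: fails — w0 sees both w0 and w2.
G2: fails — s sees both t and v.
G3: satisfies the condition.
G4: fails — u sees both u and w.

G3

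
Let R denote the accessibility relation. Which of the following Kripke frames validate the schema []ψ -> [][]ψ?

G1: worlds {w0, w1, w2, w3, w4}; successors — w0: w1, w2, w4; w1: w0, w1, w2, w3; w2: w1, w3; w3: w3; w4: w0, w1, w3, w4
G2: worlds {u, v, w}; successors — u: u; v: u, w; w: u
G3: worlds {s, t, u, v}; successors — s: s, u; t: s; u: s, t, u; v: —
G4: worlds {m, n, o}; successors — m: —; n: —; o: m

Frame correspondent (Sahlqvist): forall x forall y forall z (Rxy & Ryz -> Rxz) — i.e. transitivity.
G1: fails — Rw1w0 and Rw0w4 but not Rw1w4.
G2: satisfies the condition.
G3: fails — Rts and Rsu but not Rtu.
G4: satisfies the condition.
Valid on: G2, G4.

G2, G4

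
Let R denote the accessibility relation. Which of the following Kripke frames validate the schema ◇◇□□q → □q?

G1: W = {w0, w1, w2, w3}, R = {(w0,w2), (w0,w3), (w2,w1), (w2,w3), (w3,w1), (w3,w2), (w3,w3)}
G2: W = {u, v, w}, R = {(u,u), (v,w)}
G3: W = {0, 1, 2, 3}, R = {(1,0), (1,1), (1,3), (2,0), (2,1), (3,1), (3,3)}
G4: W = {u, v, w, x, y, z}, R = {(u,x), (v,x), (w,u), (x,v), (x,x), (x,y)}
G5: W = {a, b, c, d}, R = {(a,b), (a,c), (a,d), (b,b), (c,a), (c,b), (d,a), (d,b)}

G2

Frame correspondent (Sahlqvist): ∀x ∀y ∀z ((xR²y ∧ xRz) → ∃w (yR²w ∧ z = w)) — i.e. a generalized confluence (Geach) condition.
G1: fails — w0R²w1, w0Rw2 but no w with w1R²w and w2=w.
G2: satisfies the condition.
G3: fails — 1R²0, 1R0 but no w with 0R²w and 0=w.
G4: fails — uR²y, uRx but no t with yR²t and x=t.
G5: fails — aR²a, aRc but no w with aR²w and c=w.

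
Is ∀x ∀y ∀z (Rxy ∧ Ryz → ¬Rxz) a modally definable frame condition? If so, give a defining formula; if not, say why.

Modal frame validity is preserved under surjective bounded morphisms.
The 5-cycle (worlds w0,w1,w2,w3,w4 with w0→w1→w2→w3→w4→w0) is intransitive. Mapping every world to a single reflexive point • is a surjective bounded morphism; the reflexive point is not intransitive (R••∧R•• but R••).
So no modal formula (or set of formulas) defines exactly the intransitive frames.

No — not modally definable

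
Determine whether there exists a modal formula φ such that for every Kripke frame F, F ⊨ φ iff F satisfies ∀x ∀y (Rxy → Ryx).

This is a Sahlqvist condition; the B axiom r → □◇r defines it.

Yes — defined by r → □◇r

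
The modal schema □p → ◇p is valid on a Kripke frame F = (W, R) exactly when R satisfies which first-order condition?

Suppose □p→◇p is valid. At any x set V(p)=W. Then □p at x, so ◇p at x, so x has a successor.
The converse is a direct semantic check.
So the correspondent is seriality.

seriality: ∀x ∃y Rxy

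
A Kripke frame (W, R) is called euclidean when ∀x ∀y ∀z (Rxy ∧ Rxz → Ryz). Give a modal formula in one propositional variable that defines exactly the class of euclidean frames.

◇p → □◇p

A defining formula is ◇p → □◇p (the 5 axiom).
Suppose ◇p→□◇p is valid. Take Rxy, Rxz and set V(p)={y}. Then ◇p at x, so □◇p at x, so ◇p at z, so some w with Rzw has p; w=y, i.e. Rzy. By symmetry of the argument, Ryz.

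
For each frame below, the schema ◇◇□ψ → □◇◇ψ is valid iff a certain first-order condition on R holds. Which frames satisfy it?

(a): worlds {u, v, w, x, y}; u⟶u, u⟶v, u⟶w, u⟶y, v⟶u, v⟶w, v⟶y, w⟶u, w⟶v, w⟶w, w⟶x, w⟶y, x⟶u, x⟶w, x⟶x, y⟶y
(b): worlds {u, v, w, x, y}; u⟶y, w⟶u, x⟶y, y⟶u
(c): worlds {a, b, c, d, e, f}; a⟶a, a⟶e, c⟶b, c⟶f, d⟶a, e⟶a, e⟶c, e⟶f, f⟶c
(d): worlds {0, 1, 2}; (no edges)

(b), (d)

This is the axiom for a generalized confluence (Geach) condition; its first-order frame correspondent is ∀x ∀y ∀z ((xR²y ∧ xRz) → ∃w (yRw ∧ zR²w)).
(a): fails — uR²x, uRy but no t with xRt and yR²t.
(b): condition met.
(c): fails — cR²c, cRb but no w with cRw and bR²w.
(d): condition met.
Valid on: (b), (d).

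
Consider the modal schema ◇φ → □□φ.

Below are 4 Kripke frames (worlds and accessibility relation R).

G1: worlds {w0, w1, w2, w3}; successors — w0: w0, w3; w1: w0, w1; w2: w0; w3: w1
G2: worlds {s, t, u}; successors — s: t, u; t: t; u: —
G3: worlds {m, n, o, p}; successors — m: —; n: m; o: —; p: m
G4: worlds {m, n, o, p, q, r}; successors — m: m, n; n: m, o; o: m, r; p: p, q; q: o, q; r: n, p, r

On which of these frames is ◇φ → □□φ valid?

G3

The schema corresponds to a generalized confluence (Geach) condition: ∀x ∀y ∀z ((xRy ∧ xR²z) → ∃w (y = w ∧ z = w)).
G1: fails — w0Rw0, w0R²w1 but w0 ≠ w1.
G2: fails — sRu, sR²t but u ≠ t.
G3: ✓.
G4: fails — mRm, mR²n but m ≠ n.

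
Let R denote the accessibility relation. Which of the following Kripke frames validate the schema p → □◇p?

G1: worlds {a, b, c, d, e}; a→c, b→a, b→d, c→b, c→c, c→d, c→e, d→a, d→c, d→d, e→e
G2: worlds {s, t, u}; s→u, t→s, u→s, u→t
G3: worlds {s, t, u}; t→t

G3

The schema corresponds to symmetry: ∀x ∀y (Rxy → Ryx).
G1: fails — Rba but not Rab.
G2: fails — Rts but not Rst.
G3: condition met.
Valid on: G3.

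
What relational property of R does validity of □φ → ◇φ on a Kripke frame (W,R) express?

seriality

Suppose □φ→◇φ is valid. At any x set V(φ)=W. Then □φ at x, so ◇φ at x, so x has a successor.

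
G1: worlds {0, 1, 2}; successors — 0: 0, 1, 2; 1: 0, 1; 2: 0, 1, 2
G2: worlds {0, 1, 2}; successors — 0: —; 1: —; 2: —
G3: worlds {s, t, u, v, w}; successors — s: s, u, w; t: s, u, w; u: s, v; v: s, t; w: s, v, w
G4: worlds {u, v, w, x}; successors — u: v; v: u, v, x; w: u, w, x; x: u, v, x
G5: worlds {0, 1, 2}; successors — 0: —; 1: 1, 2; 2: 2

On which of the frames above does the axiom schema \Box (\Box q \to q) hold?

G1, G2, G5

This is the axiom for shift-reflexivity; its first-order frame correspondent is \forall x \forall y (Rxy \to Ryy).
G1: condition met.
G2: condition met.
G3: fails — Ruv but not Rvv.
G4: fails — Rwu but not Ruu.
G5: condition met.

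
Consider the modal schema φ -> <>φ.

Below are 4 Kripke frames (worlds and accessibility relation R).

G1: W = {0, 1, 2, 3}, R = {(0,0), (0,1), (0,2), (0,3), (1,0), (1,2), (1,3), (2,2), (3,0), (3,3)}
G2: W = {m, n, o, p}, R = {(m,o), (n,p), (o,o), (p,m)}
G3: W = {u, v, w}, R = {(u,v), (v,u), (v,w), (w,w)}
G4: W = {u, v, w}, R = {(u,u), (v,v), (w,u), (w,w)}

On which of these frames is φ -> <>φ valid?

The schema corresponds to reflexivity: forall x Rxx.
G1: fails — world 1 does not see itself.
G2: fails — world m does not see itself.
G3: fails — world u does not see itself.
G4: ✓.
Valid on: G4.

G4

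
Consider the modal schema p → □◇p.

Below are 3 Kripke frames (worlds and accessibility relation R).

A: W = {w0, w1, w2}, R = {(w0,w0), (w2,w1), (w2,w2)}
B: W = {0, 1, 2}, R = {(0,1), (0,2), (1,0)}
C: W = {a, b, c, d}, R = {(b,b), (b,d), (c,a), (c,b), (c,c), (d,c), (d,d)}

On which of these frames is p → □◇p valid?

none

Frame correspondent (Sahlqvist): ∀x ∀y (Rxy → Ryx) — i.e. symmetry.
A: fails — Rw2w1 but not Rw1w2.
B: fails — R02 but not R20.
C: fails — Rdc but not Rcd.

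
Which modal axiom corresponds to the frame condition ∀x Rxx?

A defining formula is □p → p (the T axiom).
Suppose □p→p is valid. At any x set V(p)={w : Rxw}. Then □p holds at x, so p holds at x, i.e. Rxx.

□p → p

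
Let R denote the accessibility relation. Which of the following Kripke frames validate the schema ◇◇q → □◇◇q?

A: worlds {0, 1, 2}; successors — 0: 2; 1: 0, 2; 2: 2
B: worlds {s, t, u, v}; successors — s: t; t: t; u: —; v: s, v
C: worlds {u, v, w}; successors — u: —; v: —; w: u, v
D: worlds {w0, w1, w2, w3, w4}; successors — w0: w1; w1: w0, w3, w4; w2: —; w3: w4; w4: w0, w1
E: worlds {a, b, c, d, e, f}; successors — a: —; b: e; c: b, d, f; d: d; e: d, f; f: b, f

A, C

This is the axiom for a generalized confluence (Geach) condition; its first-order frame correspondent is ∀x ∀y ∀z ((xR²y ∧ xRz) → ∃w (y = w ∧ zR²w)).
A: satisfies the condition.
B: fails — vR²s, vRs but no w with s=w and sR²w.
C: satisfies the condition.
D: fails — w0R²w3, w0Rw1 but no w with w3=w and w1R²w.
E: fails — cR²b, cRb but no w with b=w and bR²w.
Valid on: A, C.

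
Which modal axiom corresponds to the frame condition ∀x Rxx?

This is reflexivity; the standard corresponding axiom is T: □p → p.
Suppose □p→p is valid. At any x set V(p)={w : Rxw}. Then □p holds at x, so p holds at x, i.e. Rxx.

□p → p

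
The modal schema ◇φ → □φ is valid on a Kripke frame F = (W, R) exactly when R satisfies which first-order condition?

Partial functionality

Suppose ◇φ→□φ is valid. Take Rxy, Rxz and set V(φ)={y}. Then ◇φ at x, so □φ at x, so φ at z, i.e. z=y.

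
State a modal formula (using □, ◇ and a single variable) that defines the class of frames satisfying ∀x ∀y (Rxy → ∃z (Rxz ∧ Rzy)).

□□r → □r

This is density; the standard corresponding axiom is C4: □□r → □r.
Suppose □□r→□r is valid. Take Rxy and set V(r)={w : xR²w}. Then □□r at x, so □r at x, so r at y, i.e. ∃z(Rxz∧Rzy).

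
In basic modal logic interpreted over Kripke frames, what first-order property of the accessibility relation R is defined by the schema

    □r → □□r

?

Transitivity

Suppose □r→□□r is valid. Take Rxy, Ryz and set V(r)={w : Rxw}. Then □r at x, so □□r at x, so □r at y, so r at z, i.e. Rxz.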